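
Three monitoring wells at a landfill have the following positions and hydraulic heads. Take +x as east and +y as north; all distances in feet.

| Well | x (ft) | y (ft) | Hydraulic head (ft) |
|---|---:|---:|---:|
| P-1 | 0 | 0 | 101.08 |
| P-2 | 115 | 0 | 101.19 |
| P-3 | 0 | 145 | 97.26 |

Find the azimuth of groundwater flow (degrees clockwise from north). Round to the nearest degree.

358°

∂h/∂x = (101.19 − 101.08) / (115 − 0) = +0.0009565
∂h/∂y = (97.26 − 101.08) / (145 − 0) = -0.02634
Flow direction (−∇h) has components (-0.0009565 E, +0.02634 N).
Azimuth = atan2(E, N) = atan2(-0.0009565, +0.02634) = 357.9° ≈ 358°.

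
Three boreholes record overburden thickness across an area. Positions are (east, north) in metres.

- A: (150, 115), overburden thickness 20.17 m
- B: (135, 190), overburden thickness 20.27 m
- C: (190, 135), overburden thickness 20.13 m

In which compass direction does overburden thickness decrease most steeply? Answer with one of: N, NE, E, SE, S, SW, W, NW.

SE

With d = a·x + b·y + c and A as origin, the differences give:
  (-15)·a + 75·b = +0.10
  40·a + 20·b = -0.04
Eliminate b (×20 and ×75, subtract): -3300·a = 5.000 → a = ∂d/∂x = -0.001515
Back-substitute: b = ∂d/∂y = +0.001030.
Steepest decrease is along −∇f = (+0.001515 E, -0.001030 N) → southeast.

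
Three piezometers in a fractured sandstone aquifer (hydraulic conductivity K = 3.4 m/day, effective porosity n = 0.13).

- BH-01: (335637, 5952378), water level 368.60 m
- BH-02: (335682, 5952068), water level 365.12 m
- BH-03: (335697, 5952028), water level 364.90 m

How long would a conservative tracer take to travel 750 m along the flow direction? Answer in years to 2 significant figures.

2.7 years

With h = a·x + b·y + c and BH-01 as origin, the differences give:
  45·a + (-310)·b = -3.48
  60·a + (-350)·b = -3.70
Eliminate b (×(-350) and ×(-310), subtract): 2850·a = 71.000 → a = ∂h/∂x = +0.02491
Back-substitute: b = ∂h/∂y = +0.01484.
|∇h| = √(0.02491² + 0.01484²) = 0.029
Seepage velocity v = K·i/n = 3.4 × 0.029 / 0.13 = 0.7585 m/day.
t = 750 / 0.7585 = 988.8 days = 2.71 years.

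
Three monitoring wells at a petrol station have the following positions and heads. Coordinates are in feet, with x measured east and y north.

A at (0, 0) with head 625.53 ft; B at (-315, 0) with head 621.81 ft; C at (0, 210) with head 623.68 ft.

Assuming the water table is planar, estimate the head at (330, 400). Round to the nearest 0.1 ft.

625.9 ft

∂h/∂x = (621.81 − 625.53) / (-315 − 0) = +0.01181
∂h/∂y = (623.68 − 625.53) / (210 − 0) = -0.008810
h(330, 400) = 625.53 + (+0.01181)·(330) + (-0.008810)·(400) = 625.53 +3.897 -3.524 = 625.903 ft.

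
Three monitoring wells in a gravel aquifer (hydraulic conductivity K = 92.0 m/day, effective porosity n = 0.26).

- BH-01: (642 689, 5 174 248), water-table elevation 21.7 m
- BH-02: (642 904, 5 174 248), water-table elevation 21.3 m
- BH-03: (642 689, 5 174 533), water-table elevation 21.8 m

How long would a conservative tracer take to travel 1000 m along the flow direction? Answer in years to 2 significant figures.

4.1 years

∂h/∂x = (21.3 − 21.7) / (642904 − 642689) = -0.001860
∂h/∂y = (21.8 − 21.7) / (5174533 − 5174248) = +0.0003509
|∇h| = √(-0.001860² + 0.0003509²) = 0.001893
Seepage velocity v = K·i/n = 92.0 × 0.001893 / 0.26 = 0.6698 m/day.
t = 1000 / 0.6698 = 1493 days = 4.09 years.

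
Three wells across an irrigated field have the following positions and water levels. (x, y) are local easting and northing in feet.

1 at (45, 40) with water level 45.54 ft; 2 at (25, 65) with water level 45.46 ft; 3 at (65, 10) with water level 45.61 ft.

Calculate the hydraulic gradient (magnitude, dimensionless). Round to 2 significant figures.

0.0068

With h = a·x + b·y + c and 1 as origin, the differences give:
  (-20)·a + 25·b = -0.08
  20·a + (-30)·b = +0.07
Eliminate b (×(-30) and ×25, subtract): 100·a = 0.650 → a = ∂h/∂x = +0.006500
Back-substitute: b = ∂h/∂y = +0.002000.
|∇h| = √(0.006500² + 0.002000²) = 0.006801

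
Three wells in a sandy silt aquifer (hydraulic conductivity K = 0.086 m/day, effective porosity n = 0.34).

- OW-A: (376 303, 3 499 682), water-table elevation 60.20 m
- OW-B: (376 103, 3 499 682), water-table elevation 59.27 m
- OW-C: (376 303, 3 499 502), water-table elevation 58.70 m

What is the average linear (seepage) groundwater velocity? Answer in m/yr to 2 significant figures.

∂h/∂x = (59.27 − 60.20) / (376103 − 376303) = +0.004650
∂h/∂y = (58.70 − 60.20) / (3499502 − 3499682) = +0.008333
|∇h| = √(0.004650² + 0.008333²) = 0.009543
Seepage velocity v = K·i/n = 0.086 × 0.009543 / 0.34 = 0.002414 m/day = 0.8817 m/yr.

0.88 m/yr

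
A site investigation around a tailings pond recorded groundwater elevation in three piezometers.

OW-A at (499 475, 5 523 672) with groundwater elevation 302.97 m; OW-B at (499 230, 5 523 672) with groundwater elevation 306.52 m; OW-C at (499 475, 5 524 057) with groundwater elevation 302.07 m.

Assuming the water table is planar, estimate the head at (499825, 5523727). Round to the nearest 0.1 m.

297.8 m

∂h/∂x = (306.52 − 302.97) / (499230 − 499475) = -0.01449
∂h/∂y = (302.07 − 302.97) / (5524057 − 5523672) = -0.002338
h(499825, 5523727) = 302.97 + (-0.01449)·(350) + (-0.002338)·(55) = 302.97 -5.071 -0.129 = 297.770 m.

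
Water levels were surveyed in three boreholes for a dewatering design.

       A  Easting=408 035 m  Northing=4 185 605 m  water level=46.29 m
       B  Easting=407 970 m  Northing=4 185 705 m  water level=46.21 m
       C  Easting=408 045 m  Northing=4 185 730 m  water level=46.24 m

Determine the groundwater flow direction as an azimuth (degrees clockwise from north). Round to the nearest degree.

Differences from A: to B (Δx, Δy, Δh) = (-65, 100, -0.08); to C = (10, 125, -0.05).
Determinant of the coordinate differences = (-65)·125 − 10·100 = -9125.
∂h/∂x = [(-0.08)·125 − (-0.05)·100] / -9125 = +0.0005479
∂h/∂y = [(-65)·(-0.05) − 10·(-0.08)] / -9125 = -0.0004438
Flow direction (−∇h) has components (-0.0005479 E, +0.0004438 N).
Azimuth = atan2(E, N) = atan2(-0.0005479, +0.0004438) = 309.0° ≈ 309°.

309°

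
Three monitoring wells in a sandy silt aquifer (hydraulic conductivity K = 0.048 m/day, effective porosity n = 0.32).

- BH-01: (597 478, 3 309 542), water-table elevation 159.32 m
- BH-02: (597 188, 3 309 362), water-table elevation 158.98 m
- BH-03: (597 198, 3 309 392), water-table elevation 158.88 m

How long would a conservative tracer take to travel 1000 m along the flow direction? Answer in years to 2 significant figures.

2900 years

Three-point gradient (reference BH-01): Δ to BH-02 = (-290, -180, -0.34), Δ to BH-03 = (-280, -150, -0.44).
∂h/∂x = +0.004087, ∂h/∂y = -0.004696 (det = -6900).
|∇h| = √(0.004087² + -0.004696²) = 0.006225
Seepage velocity v = K·i/n = 0.048 × 0.006225 / 0.32 = 0.0009338 m/day.
t = 1000 / 0.0009338 = 1.071e+06 days = 2.93e+03 years.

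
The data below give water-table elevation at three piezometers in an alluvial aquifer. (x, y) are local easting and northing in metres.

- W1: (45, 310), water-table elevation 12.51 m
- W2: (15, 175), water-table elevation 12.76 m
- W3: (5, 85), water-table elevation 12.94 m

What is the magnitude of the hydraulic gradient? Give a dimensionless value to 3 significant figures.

0.00253

Taking W1 as reference: W2−W1 = (-30, -135, +0.25); W3−W1 = (-40, -225, +0.43).
Determinant of the coordinate differences = (-30)·(-225) − (-40)·(-135) = 1350.
∂h/∂x = [(+0.25)·(-225) − (+0.43)·(-135)] / 1350 = +0.001333
∂h/∂y = [(-30)·(+0.43) − (-40)·(+0.25)] / 1350 = -0.002148
|∇h| = √(0.001333² + -0.002148²) = 0.002528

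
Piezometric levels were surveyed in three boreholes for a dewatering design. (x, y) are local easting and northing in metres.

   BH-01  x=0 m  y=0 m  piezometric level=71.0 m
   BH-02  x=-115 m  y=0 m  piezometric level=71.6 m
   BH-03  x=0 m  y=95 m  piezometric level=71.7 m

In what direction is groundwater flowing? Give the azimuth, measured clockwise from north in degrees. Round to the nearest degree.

∂h/∂x = (71.6 − 71.0) / (-115 − 0) = -0.005217
∂h/∂y = (71.7 − 71.0) / (95 − 0) = +0.007368
Flow direction (−∇h) has components (+0.005217 E, -0.007368 N).
Azimuth = atan2(E, N) = atan2(+0.005217, -0.007368) = 144.7° ≈ 145°.

145°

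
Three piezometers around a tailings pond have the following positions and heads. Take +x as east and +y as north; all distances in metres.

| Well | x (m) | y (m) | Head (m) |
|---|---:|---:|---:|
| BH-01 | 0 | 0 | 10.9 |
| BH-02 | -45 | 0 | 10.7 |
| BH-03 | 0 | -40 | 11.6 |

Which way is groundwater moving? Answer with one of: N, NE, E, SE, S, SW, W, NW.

∂h/∂x = (10.7 − 10.9) / (-45 − 0) = +0.004444
∂h/∂y = (11.6 − 10.9) / (-40 − 0) = -0.01750
Flow = −∇h = (-0.004444 east, +0.01750 north), which points north.

N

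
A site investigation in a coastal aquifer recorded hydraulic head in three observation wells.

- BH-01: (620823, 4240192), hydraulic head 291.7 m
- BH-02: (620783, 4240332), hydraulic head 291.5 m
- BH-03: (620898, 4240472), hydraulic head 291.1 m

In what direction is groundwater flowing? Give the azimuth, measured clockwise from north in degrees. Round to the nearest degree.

With h = a·x + b·y + c and BH-01 as origin, the differences give:
  (-40)·a + 140·b = -0.2
  75·a + 280·b = -0.6
Eliminate b (×280 and ×140, subtract): -21700·a = 28.00 → a = ∂h/∂x = -0.001290
Back-substitute: b = ∂h/∂y = -0.001797.
Flow direction (−∇h) has components (+0.001290 E, +0.001797 N).
Azimuth = atan2(E, N) = atan2(+0.001290, +0.001797) = 35.7° ≈ 036°.

036°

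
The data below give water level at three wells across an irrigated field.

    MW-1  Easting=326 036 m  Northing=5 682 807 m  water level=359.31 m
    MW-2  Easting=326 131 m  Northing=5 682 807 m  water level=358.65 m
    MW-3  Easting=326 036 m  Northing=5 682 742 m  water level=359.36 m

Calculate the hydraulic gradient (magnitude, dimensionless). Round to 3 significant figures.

∂h/∂x = (358.65 − 359.31) / (326131 − 326036) = -0.006947
∂h/∂y = (359.36 − 359.31) / (5682742 − 5682807) = -0.0007692
|∇h| = √(-0.006947² + -0.0007692²) = 0.006989

0.00699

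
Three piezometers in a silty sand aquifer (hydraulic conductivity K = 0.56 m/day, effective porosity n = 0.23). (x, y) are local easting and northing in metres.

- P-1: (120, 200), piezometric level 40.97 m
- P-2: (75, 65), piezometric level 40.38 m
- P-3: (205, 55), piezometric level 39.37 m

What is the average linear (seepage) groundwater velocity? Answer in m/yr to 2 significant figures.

8.8 m/yr

Three-point gradient (reference P-1): Δ to P-2 = (-45, -135, -0.59), Δ to P-3 = (85, -145, -1.60).
∂h/∂x = -0.007247, ∂h/∂y = +0.006786 (det = 18000).
|∇h| = √(-0.007247² + 0.006786²) = 0.009928
Seepage velocity v = K·i/n = 0.56 × 0.009928 / 0.23 = 0.02417 m/day = 8.828 m/yr.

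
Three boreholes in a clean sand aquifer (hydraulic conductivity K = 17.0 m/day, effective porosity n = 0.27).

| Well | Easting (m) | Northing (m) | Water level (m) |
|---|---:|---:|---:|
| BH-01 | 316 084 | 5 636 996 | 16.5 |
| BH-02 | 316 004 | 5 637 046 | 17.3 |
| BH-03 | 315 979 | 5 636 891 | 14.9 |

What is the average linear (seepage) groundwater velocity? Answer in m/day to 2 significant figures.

With h = a·x + b·y + c and BH-01 as origin, the differences give:
  (-80)·a + 50·b = +0.8
  (-105)·a + (-105)·b = -1.6
Eliminate b (×(-105) and ×50, subtract): 13650·a = -4.00 → a = ∂h/∂x = -0.0002930
Back-substitute: b = ∂h/∂y = +0.01553.
|∇h| = √(-0.0002930² + 0.01553²) = 0.01553
Seepage velocity v = K·i/n = 17.0 × 0.01553 / 0.27 = 0.9778 m/day.

0.98 m/day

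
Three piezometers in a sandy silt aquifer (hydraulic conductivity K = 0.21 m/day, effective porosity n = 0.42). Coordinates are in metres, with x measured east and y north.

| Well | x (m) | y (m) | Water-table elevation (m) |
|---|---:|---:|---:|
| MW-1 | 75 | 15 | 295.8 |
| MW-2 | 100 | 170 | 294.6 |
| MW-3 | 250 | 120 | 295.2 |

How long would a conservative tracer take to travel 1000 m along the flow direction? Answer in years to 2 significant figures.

Taking MW-1 as reference: MW-2−MW-1 = (25, 155, -1.2); MW-3−MW-1 = (175, 105, -0.6).
Determinant of the coordinate differences = 25·105 − 175·155 = -24500.
∂h/∂x = [(-1.2)·105 − (-0.6)·155] / -24500 = +0.001347
∂h/∂y = [25·(-0.6) − 175·(-1.2)] / -24500 = -0.007959
|∇h| = √(0.001347² + -0.007959²) = 0.008072
Seepage velocity v = K·i/n = 0.21 × 0.008072 / 0.42 = 0.004036 m/day.
t = 1000 / 0.004036 = 2.478e+05 days = 678 years.

680 years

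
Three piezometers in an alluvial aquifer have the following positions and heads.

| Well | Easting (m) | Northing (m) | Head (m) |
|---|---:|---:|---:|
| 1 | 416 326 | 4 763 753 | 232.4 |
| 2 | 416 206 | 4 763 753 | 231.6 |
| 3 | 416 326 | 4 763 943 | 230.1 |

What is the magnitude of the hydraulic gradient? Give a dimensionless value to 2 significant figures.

∂h/∂x = (231.6 − 232.4) / (416206 − 416326) = +0.006667
∂h/∂y = (230.1 − 232.4) / (4763943 − 4763753) = -0.01211
|∇h| = √(0.006667² + -0.01211²) = 0.01382

0.014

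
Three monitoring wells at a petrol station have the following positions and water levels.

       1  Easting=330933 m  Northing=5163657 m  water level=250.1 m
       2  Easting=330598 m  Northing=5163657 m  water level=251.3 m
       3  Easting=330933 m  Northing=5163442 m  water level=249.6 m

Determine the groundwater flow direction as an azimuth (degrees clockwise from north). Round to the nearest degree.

123°

∂h/∂x = (251.3 − 250.1) / (330598 − 330933) = -0.003582
∂h/∂y = (249.6 − 250.1) / (5163442 − 5163657) = +0.002326
Flow direction (−∇h) has components (+0.003582 E, -0.002326 N).
Azimuth = atan2(E, N) = atan2(+0.003582, -0.002326) = 123.0° ≈ 123°.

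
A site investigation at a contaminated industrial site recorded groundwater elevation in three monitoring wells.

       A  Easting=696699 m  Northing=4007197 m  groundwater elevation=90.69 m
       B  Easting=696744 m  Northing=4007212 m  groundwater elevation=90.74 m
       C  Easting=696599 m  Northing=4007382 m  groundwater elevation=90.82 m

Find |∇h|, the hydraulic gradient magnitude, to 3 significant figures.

0.00133

With h = a·x + b·y + c and A as origin, the differences give:
  45·a + 15·b = +0.05
  (-100)·a + 185·b = +0.13
Eliminate b (×185 and ×15, subtract): 9825·a = 7.300 → a = ∂h/∂x = +0.0007430
Back-substitute: b = ∂h/∂y = +0.001104.
|∇h| = √(0.0007430² + 0.001104²) = 0.001331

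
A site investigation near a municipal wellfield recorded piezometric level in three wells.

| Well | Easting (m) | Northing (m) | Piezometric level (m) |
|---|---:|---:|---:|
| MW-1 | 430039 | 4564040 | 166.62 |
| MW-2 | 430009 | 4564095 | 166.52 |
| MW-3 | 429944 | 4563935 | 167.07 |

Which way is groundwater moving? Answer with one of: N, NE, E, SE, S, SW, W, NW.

NE

With h = a·x + b·y + c and MW-1 as origin, the differences give:
  (-30)·a + 55·b = -0.10
  (-95)·a + (-105)·b = +0.45
Eliminate b (×(-105) and ×55, subtract): 8375·a = -14.250 → a = ∂h/∂x = -0.001701
Back-substitute: b = ∂h/∂y = -0.002746.
Flow = −∇h = (+0.001701 east, +0.002746 north), which points northeast.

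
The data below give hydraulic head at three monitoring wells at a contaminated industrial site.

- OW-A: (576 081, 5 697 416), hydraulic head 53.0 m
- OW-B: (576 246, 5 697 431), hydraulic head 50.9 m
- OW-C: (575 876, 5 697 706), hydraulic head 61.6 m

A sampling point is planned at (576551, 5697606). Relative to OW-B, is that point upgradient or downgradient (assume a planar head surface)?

With h = a·x + b·y + c and OW-A as origin, the differences give:
  165·a + 15·b = -2.1
  (-205)·a + 290·b = +8.6
Eliminate b (×290 and ×15, subtract): 50925·a = -738.00 → a = ∂h/∂x = -0.01449
Back-substitute: b = ∂h/∂y = +0.01941.
Head at (576551, 5697606) = 53.0 + (-0.01449)·(470) + (+0.01941)·(190) = 49.88 m.
That is lower than the 50.9 m at OW-B, so the point is downgradient.

downgradient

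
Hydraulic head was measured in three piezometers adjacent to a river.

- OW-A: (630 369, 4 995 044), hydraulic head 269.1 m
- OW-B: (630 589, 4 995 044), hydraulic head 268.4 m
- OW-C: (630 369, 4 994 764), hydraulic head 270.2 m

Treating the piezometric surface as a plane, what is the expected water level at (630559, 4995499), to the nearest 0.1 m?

266.7 m

∂h/∂x = (268.4 − 269.1) / (630589 − 630369) = -0.003182
∂h/∂y = (270.2 − 269.1) / (4994764 − 4995044) = -0.003929
h(630559, 4995499) = 269.1 + (-0.003182)·(190) + (-0.003929)·(455) = 269.1 -0.605 -1.787 = 266.708 m.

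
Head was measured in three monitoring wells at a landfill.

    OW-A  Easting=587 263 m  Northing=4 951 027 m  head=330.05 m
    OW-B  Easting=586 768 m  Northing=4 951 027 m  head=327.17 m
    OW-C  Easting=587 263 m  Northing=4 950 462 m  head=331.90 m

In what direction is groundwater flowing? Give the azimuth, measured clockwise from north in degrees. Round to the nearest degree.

∂h/∂x = (327.17 − 330.05) / (586768 − 587263) = +0.005818
∂h/∂y = (331.90 − 330.05) / (4950462 − 4951027) = -0.003274
Flow direction (−∇h) has components (-0.005818 E, +0.003274 N).
Azimuth = atan2(E, N) = atan2(-0.005818, +0.003274) = 299.4° ≈ 299°.

299°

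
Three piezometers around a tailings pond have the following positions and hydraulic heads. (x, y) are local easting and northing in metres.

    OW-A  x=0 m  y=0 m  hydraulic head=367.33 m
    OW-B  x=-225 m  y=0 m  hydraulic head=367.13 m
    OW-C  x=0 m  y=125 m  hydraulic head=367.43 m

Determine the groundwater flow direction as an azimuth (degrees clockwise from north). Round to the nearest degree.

∂h/∂x = (367.13 − 367.33) / (-225 − 0) = +0.0008889
∂h/∂y = (367.43 − 367.33) / (125 − 0) = +0.0008000
Flow direction (−∇h) has components (-0.0008889 E, -0.0008000 N).
Azimuth = atan2(E, N) = atan2(-0.0008889, -0.0008000) = 228.0° ≈ 228°.

228°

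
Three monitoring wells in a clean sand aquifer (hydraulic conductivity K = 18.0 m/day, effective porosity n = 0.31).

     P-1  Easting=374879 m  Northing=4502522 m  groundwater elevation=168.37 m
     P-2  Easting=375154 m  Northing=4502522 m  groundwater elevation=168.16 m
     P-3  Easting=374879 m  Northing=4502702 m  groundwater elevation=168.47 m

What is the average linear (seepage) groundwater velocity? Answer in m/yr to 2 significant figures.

∂h/∂x = (168.16 − 168.37) / (375154 − 374879) = -0.0007636
∂h/∂y = (168.47 − 168.37) / (4502702 − 4502522) = +0.0005556
|∇h| = √(-0.0007636² + 0.0005556²) = 0.0009443
Seepage velocity v = K·i/n = 18.0 × 0.0009443 / 0.31 = 0.05483 m/day = 20.03 m/yr.

20 m/yr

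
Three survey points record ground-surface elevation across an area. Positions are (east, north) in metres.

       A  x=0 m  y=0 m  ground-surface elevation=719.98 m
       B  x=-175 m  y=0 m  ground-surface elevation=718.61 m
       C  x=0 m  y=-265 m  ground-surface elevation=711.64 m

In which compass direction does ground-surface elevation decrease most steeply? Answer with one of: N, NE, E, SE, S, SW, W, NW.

∂z/∂x = (718.61 − 719.98) / (-175 − 0) = +0.007829
∂z/∂y = (711.64 − 719.98) / (-265 − 0) = +0.03147
Steepest decrease is along −∇f = (-0.007829 E, -0.03147 N) → south.

S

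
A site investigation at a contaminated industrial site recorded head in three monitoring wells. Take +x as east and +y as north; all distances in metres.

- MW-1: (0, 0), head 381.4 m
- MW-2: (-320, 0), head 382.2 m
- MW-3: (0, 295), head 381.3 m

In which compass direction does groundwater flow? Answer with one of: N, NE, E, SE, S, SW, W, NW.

∂h/∂x = (382.2 − 381.4) / (-320 − 0) = -0.002500
∂h/∂y = (381.3 − 381.4) / (295 − 0) = -0.0003390
Flow = −∇h = (+0.002500 east, +0.0003390 north), which points east.

E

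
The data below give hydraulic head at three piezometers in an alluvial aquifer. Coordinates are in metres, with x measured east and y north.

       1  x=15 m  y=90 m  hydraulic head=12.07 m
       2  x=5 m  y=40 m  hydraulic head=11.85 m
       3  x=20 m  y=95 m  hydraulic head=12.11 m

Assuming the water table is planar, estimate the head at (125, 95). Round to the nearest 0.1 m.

Differences from 1: to 2 (Δx, Δy, Δh) = (-10, -50, -0.22); to 3 = (5, 5, +0.04).
Determinant of the coordinate differences = (-10)·5 − 5·(-50) = 200.
∂h/∂x = [(-0.22)·5 − (+0.04)·(-50)] / 200 = +0.004500
∂h/∂y = [(-10)·(+0.04) − 5·(-0.22)] / 200 = +0.003500
h(125, 95) = 12.07 + (+0.004500)·(110) + (+0.003500)·(5) = 12.07 +0.495 +0.018 = 12.582 m.

12.6 m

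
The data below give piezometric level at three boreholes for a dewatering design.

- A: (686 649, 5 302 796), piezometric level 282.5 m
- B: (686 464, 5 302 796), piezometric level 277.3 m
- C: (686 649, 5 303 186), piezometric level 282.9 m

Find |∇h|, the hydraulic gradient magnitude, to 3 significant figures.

0.0281

∂h/∂x = (277.3 − 282.5) / (686464 − 686649) = +0.02811
∂h/∂y = (282.9 − 282.5) / (5303186 − 5302796) = +0.001026
|∇h| = √(0.02811² + 0.001026²) = 0.02813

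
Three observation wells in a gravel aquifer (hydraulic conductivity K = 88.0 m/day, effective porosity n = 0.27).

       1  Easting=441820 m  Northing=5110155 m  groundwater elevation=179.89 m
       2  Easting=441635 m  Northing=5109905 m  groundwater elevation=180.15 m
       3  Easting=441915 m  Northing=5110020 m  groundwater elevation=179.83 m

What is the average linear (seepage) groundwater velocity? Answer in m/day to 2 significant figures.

0.35 m/day

Three-point gradient (reference 1): Δ to 2 = (-185, -250, +0.26), Δ to 3 = (95, -135, -0.06).
∂h/∂x = -0.001028, ∂h/∂y = -0.0002791 (det = 48725).
|∇h| = √(-0.001028² + -0.0002791²) = 0.001065
Seepage velocity v = K·i/n = 88.0 × 0.001065 / 0.27 = 0.3471 m/day.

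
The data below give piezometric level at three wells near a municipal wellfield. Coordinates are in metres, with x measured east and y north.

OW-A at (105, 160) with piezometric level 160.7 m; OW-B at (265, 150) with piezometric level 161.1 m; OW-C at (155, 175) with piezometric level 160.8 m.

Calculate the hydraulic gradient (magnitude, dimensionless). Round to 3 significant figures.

0.00278

Differences from OW-A: to OW-B (Δx, Δy, Δh) = (160, -10, +0.4); to OW-C = (50, 15, +0.1).
Solve a·Δx + b·Δy = Δh: det = 160·15 − 50·(-10) = 2900.
∂h/∂x = [(+0.4)·15 − (+0.1)·(-10)] / 2900 = +0.002414
∂h/∂y = [160·(+0.1) − 50·(+0.4)] / 2900 = -0.001379
|∇h| = √(0.002414² + -0.001379²) = 0.00278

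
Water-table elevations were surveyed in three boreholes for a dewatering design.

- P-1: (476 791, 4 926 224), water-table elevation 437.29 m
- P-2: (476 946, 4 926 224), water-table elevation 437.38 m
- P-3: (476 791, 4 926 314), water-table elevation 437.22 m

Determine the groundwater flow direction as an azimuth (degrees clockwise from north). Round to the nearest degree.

∂h/∂x = (437.38 − 437.29) / (476946 − 476791) = +0.0005806
∂h/∂y = (437.22 − 437.29) / (4926314 − 4926224) = -0.0007778
Flow direction (−∇h) has components (-0.0005806 E, +0.0007778 N).
Azimuth = atan2(E, N) = atan2(-0.0005806, +0.0007778) = 323.3° ≈ 323°.

323°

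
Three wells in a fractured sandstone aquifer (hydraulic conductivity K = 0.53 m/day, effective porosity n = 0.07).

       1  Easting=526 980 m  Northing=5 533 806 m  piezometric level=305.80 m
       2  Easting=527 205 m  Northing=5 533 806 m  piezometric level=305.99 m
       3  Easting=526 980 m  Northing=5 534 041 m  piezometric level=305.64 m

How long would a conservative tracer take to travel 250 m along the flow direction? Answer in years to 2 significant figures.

∂h/∂x = (305.99 − 305.80) / (527205 − 526980) = +0.0008444
∂h/∂y = (305.64 − 305.80) / (5534041 − 5533806) = -0.0006809
|∇h| = √(0.0008444² + -0.0006809²) = 0.001085
Seepage velocity v = K·i/n = 0.53 × 0.001085 / 0.07 = 0.008215 m/day.
t = 250 / 0.008215 = 3.043e+04 days = 83.3 years.

83 years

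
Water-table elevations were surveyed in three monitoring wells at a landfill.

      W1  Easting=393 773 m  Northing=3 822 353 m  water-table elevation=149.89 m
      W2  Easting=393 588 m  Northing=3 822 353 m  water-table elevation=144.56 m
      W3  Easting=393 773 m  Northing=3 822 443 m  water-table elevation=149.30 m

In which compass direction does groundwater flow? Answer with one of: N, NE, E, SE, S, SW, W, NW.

∂h/∂x = (144.56 − 149.89) / (393588 − 393773) = +0.02881
∂h/∂y = (149.30 − 149.89) / (3822443 − 3822353) = -0.006556
Flow = −∇h = (-0.02881 east, +0.006556 north), which points west.

W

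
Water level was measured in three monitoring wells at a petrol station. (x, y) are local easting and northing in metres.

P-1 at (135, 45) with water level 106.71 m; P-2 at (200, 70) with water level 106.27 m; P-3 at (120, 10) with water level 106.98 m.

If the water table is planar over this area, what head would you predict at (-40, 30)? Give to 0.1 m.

107.6 m

Differences from P-1: to P-2 (Δx, Δy, Δh) = (65, 25, -0.44); to P-3 = (-15, -35, +0.27).
Solve a·Δx + b·Δy = Δh: det = 65·(-35) − (-15)·25 = -1900.
∂h/∂x = [(-0.44)·(-35) − (+0.27)·25] / -1900 = -0.004553
∂h/∂y = [65·(+0.27) − (-15)·(-0.44)] / -1900 = -0.005763
h(-40, 30) = 106.71 + (-0.004553)·(-175) + (-0.005763)·(-15) = 106.71 +0.797 +0.086 = 107.593 m.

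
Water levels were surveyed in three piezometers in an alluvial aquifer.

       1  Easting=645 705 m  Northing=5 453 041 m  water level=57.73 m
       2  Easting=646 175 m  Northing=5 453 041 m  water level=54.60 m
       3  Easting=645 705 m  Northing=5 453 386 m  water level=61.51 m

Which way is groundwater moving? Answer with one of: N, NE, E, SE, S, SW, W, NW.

∂h/∂x = (54.60 − 57.73) / (646175 − 645705) = -0.006660
∂h/∂y = (61.51 − 57.73) / (5453386 − 5453041) = +0.01096
Flow = −∇h = (+0.006660 east, -0.01096 north), which points southeast.

SE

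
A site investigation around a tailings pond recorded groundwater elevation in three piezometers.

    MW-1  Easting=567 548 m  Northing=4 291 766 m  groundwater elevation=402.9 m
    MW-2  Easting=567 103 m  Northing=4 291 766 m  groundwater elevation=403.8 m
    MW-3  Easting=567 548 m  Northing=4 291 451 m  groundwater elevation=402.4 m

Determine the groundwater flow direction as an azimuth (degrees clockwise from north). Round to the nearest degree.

∂h/∂x = (403.8 − 402.9) / (567103 − 567548) = -0.002022
∂h/∂y = (402.4 − 402.9) / (4291451 − 4291766) = +0.001587
Flow direction (−∇h) has components (+0.002022 E, -0.001587 N).
Azimuth = atan2(E, N) = atan2(+0.002022, -0.001587) = 128.1° ≈ 128°.

128°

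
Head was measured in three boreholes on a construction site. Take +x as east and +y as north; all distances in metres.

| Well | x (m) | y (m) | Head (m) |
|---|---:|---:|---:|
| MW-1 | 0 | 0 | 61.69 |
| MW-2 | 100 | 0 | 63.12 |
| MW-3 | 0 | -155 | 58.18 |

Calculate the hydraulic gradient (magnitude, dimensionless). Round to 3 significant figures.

0.0268

∂h/∂x = (63.12 − 61.69) / (100 − 0) = +0.01430
∂h/∂y = (58.18 − 61.69) / (-155 − 0) = +0.02265
|∇h| = √(0.01430² + 0.02265²) = 0.02679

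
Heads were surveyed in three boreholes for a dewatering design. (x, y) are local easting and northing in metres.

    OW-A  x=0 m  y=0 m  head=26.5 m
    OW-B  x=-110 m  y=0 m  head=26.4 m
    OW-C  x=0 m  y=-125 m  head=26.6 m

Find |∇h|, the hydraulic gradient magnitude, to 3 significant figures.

0.00121

∂h/∂x = (26.4 − 26.5) / (-110 − 0) = +0.0009091
∂h/∂y = (26.6 − 26.5) / (-125 − 0) = -0.0008000
|∇h| = √(0.0009091² + -0.0008000²) = 0.001211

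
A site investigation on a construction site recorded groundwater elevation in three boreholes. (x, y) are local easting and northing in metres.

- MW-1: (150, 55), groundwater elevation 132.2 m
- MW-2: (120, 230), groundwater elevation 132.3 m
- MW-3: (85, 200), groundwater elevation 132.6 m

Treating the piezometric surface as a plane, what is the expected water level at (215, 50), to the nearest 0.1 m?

Differences from MW-1: to MW-2 (Δx, Δy, Δh) = (-30, 175, +0.1); to MW-3 = (-65, 145, +0.4).
Solve a·Δx + b·Δy = Δh: det = (-30)·145 − (-65)·175 = 7025.
∂h/∂x = [(+0.1)·145 − (+0.4)·175] / 7025 = -0.007900
∂h/∂y = [(-30)·(+0.4) − (-65)·(+0.1)] / 7025 = -0.0007829
h(215, 50) = 132.2 + (-0.007900)·(65) + (-0.0007829)·(-5) = 132.2 -0.514 +0.004 = 131.690 m.

131.7 m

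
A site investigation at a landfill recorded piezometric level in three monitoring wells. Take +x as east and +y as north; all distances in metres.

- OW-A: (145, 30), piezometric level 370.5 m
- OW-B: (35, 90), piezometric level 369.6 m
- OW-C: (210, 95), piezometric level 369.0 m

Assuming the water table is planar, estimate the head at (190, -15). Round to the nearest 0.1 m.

With h = a·x + b·y + c and OW-A as origin, the differences give:
  (-110)·a + 60·b = -0.9
  65·a + 65·b = -1.5
Eliminate b (×65 and ×60, subtract): -11050·a = 31.50 → a = ∂h/∂x = -0.002851
Back-substitute: b = ∂h/∂y = -0.02023.
h(190, -15) = 370.5 + (-0.002851)·(45) + (-0.02023)·(-45) = 370.5 -0.128 +0.910 = 371.282 m.

371.3 m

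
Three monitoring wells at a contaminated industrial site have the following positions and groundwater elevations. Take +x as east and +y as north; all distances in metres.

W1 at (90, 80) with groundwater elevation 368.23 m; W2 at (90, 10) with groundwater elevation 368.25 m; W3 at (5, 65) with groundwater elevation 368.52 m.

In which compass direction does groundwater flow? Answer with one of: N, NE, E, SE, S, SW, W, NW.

Taking W1 as reference: W2−W1 = (0, -70, +0.02); W3−W1 = (-85, -15, +0.29).
Determinant of the coordinate differences = 0·(-15) − (-85)·(-70) = -5950.
∂h/∂x = [(+0.02)·(-15) − (+0.29)·(-70)] / -5950 = -0.003361
∂h/∂y = [0·(+0.29) − (-85)·(+0.02)] / -5950 = -0.0002857
Flow = −∇h = (+0.003361 east, +0.0002857 north), which points east.

E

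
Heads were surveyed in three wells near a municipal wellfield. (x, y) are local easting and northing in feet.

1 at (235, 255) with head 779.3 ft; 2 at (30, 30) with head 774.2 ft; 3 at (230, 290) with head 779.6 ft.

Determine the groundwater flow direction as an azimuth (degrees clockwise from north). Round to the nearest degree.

232°

Differences from 1: to 2 (Δx, Δy, Δh) = (-205, -225, -5.1); to 3 = (-5, 35, +0.3).
Solve a·Δx + b·Δy = Δh: det = (-205)·35 − (-5)·(-225) = -8300.
∂h/∂x = [(-5.1)·35 − (+0.3)·(-225)] / -8300 = +0.01337
∂h/∂y = [(-205)·(+0.3) − (-5)·(-5.1)] / -8300 = +0.01048
Flow direction (−∇h) has components (-0.01337 E, -0.01048 N).
Azimuth = atan2(E, N) = atan2(-0.01337, -0.01048) = 231.9° ≈ 232°.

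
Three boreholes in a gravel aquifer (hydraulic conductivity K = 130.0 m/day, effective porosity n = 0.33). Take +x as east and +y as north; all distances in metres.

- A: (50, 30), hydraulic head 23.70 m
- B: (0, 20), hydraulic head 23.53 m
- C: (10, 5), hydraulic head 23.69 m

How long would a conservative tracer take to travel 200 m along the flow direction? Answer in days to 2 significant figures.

57 days

Differences from A: to B (Δx, Δy, Δh) = (-50, -10, -0.17); to C = (-40, -25, -0.01).
Solve a·Δx + b·Δy = Δh: det = (-50)·(-25) − (-40)·(-10) = 850.
∂h/∂x = [(-0.17)·(-25) − (-0.01)·(-10)] / 850 = +0.004882
∂h/∂y = [(-50)·(-0.01) − (-40)·(-0.17)] / 850 = -0.007412
|∇h| = √(0.004882² + -0.007412²) = 0.008875
Seepage velocity v = K·i/n = 130.0 × 0.008875 / 0.33 = 3.496 m/day.
t = 200 / 3.496 = 57.21 days.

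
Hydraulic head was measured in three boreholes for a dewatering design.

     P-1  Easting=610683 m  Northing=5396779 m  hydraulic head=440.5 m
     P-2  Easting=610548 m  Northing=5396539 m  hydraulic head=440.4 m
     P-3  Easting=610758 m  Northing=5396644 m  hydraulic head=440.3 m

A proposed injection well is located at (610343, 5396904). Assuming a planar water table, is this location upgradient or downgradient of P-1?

With h = a·x + b·y + c and P-1 as origin, the differences give:
  (-135)·a + (-240)·b = -0.1
  75·a + (-135)·b = -0.2
Eliminate b (×(-135) and ×(-240), subtract): 36225·a = -34.50 → a = ∂h/∂x = -0.0009524
Back-substitute: b = ∂h/∂y = +0.0009524.
Head at (610343, 5396904) = 440.5 + (-0.0009524)·(-340) + (+0.0009524)·(125) = 440.94 m.
That is higher than the 440.5 m at P-1, so the point is upgradient.

upgradient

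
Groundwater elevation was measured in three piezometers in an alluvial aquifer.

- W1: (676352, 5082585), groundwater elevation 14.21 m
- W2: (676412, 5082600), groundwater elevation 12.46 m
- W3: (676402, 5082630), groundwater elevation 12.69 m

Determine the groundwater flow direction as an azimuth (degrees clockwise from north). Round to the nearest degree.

086°

With h = a·x + b·y + c and W1 as origin, the differences give:
  60·a + 15·b = -1.75
  50·a + 45·b = -1.52
Eliminate b (×45 and ×15, subtract): 1950·a = -55.950 → a = ∂h/∂x = -0.02869
Back-substitute: b = ∂h/∂y = -0.001897.
Flow direction (−∇h) has components (+0.02869 E, +0.001897 N).
Azimuth = atan2(E, N) = atan2(+0.02869, +0.001897) = 86.2° ≈ 086°.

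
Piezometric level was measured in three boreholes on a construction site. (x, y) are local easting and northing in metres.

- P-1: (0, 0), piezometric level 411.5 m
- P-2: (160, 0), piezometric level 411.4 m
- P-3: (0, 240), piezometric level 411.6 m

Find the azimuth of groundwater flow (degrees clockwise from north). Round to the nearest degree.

124°

∂h/∂x = (411.4 − 411.5) / (160 − 0) = -0.0006250
∂h/∂y = (411.6 − 411.5) / (240 − 0) = +0.0004167
Flow direction (−∇h) has components (+0.0006250 E, -0.0004167 N).
Azimuth = atan2(E, N) = atan2(+0.0006250, -0.0004167) = 123.7° ≈ 124°.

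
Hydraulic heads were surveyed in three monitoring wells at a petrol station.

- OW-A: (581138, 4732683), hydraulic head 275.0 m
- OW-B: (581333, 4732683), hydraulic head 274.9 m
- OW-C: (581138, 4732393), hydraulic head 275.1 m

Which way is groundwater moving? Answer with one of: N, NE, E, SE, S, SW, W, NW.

∂h/∂x = (274.9 − 275.0) / (581333 − 581138) = -0.0005128
∂h/∂y = (275.1 − 275.0) / (4732393 − 4732683) = -0.0003448
Flow = −∇h = (+0.0005128 east, +0.0003448 north), which points northeast.

NE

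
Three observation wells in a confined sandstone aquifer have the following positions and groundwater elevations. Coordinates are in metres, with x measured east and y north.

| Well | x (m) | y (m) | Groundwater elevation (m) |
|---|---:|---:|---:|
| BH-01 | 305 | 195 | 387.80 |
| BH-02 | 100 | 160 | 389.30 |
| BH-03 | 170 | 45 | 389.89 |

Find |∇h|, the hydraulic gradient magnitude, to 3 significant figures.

Three-point gradient (reference BH-01): Δ to BH-02 = (-205, -35, +1.50), Δ to BH-03 = (-135, -150, +2.09).
∂h/∂x = -0.005835, ∂h/∂y = -0.008682 (det = 26025).
|∇h| = √(-0.005835² + -0.008682²) = 0.01046

0.0105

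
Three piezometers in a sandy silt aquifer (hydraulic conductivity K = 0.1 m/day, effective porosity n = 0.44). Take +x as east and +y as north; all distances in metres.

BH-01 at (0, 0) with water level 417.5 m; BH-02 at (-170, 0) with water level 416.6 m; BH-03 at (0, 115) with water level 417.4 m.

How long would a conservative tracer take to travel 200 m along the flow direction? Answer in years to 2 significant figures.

∂h/∂x = (416.6 − 417.5) / (-170 − 0) = +0.005294
∂h/∂y = (417.4 − 417.5) / (115 − 0) = -0.0008696
|∇h| = √(0.005294² + -0.0008696²) = 0.005365
Seepage velocity v = K·i/n = 0.1 × 0.005365 / 0.44 = 0.001219 m/day.
t = 200 / 0.001219 = 1.641e+05 days = 449 years.

450 years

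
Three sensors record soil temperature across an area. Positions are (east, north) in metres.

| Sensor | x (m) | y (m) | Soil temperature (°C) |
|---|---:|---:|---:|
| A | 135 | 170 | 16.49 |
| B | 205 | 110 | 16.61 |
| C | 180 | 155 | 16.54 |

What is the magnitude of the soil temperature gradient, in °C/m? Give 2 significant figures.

Taking A as reference: B−A = (70, -60, +0.12); C−A = (45, -15, +0.05).
Solve a·Δx + b·Δy = ΔT: det = 70·(-15) − 45·(-60) = 1650.
∂T/∂x = [(+0.12)·(-15) − (+0.05)·(-60)] / 1650 = +0.0007273
∂T/∂y = [70·(+0.05) − 45·(+0.12)] / 1650 = -0.001152
|∇f| = √(0.0007273² + -0.001152²) = 0.001362 °C/m

0.0014 °C/m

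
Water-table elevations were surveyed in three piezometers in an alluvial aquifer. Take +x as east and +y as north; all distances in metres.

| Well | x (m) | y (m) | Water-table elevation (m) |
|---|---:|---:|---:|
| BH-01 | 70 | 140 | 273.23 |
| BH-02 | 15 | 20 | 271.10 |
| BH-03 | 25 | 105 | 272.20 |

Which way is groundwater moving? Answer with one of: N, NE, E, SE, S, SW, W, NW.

With h = a·x + b·y + c and BH-01 as origin, the differences give:
  (-55)·a + (-120)·b = -2.13
  (-45)·a + (-35)·b = -1.03
Eliminate b (×(-35) and ×(-120), subtract): -3475·a = -49.050 → a = ∂h/∂x = +0.01412
Back-substitute: b = ∂h/∂y = +0.01128.
Flow = −∇h = (-0.01412 east, -0.01128 north), which points southwest.

SW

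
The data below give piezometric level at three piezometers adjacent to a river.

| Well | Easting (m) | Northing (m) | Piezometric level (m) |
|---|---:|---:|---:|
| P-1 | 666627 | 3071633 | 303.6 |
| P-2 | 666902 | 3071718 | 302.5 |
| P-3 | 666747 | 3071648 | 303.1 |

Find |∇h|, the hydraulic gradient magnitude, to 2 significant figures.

Differences from P-1: to P-2 (Δx, Δy, Δh) = (275, 85, -1.1); to P-3 = (120, 15, -0.5).
Determinant of the coordinate differences = 275·15 − 120·85 = -6075.
∂h/∂x = [(-1.1)·15 − (-0.5)·85] / -6075 = -0.004280
∂h/∂y = [275·(-0.5) − 120·(-1.1)] / -6075 = +0.0009053
|∇h| = √(-0.004280² + 0.0009053²) = 0.004375

0.0044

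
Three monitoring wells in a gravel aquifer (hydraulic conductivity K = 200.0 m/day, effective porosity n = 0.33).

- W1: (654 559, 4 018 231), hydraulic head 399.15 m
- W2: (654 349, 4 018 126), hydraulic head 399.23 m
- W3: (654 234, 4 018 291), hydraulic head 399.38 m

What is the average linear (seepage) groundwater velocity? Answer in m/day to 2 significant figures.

0.47 m/day

Taking W1 as reference: W2−W1 = (-210, -105, +0.08); W3−W1 = (-325, 60, +0.23).
Solve a·Δx + b·Δy = Δh: det = (-210)·60 − (-325)·(-105) = -46725.
∂h/∂x = [(+0.08)·60 − (+0.23)·(-105)] / -46725 = -0.0006196
∂h/∂y = [(-210)·(+0.23) − (-325)·(+0.08)] / -46725 = +0.0004773
|∇h| = √(-0.0006196² + 0.0004773²) = 0.0007821
Seepage velocity v = K·i/n = 200.0 × 0.0007821 / 0.33 = 0.474 m/day.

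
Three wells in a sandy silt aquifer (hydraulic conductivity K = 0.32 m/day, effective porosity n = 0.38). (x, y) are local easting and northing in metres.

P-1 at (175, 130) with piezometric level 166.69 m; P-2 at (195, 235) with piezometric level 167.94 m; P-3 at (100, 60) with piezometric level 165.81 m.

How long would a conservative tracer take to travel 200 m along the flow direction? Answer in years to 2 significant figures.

With h = a·x + b·y + c and P-1 as origin, the differences give:
  20·a + 105·b = +1.25
  (-75)·a + (-70)·b = -0.88
Eliminate b (×(-70) and ×105, subtract): 6475·a = 4.900 → a = ∂h/∂x = +0.0007568
Back-substitute: b = ∂h/∂y = +0.01176.
|∇h| = √(0.0007568² + 0.01176²) = 0.01178
Seepage velocity v = K·i/n = 0.32 × 0.01178 / 0.38 = 0.00992 m/day.
t = 200 / 0.00992 = 2.016e+04 days = 55.2 years.

55 years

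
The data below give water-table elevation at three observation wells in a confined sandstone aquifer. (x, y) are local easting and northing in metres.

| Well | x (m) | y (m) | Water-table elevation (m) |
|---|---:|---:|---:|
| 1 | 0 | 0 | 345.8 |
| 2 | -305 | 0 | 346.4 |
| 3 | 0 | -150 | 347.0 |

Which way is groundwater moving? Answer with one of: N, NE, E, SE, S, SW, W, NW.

∂h/∂x = (346.4 − 345.8) / (-305 − 0) = -0.001967
∂h/∂y = (347.0 − 345.8) / (-150 − 0) = -0.008000
Flow = −∇h = (+0.001967 east, +0.008000 north), which points north.

N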